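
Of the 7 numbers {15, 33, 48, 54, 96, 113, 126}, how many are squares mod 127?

(15/127) = +1 → QR.
(33/127) = -1 → non-residue.
(48/127) = -1 → non-residue.
(54/127) = -1 → non-residue.
(96/127) = -1 → non-residue.
(113/127) = +1 → QR.
(126/127) = -1 → non-residue.
Total quadratic residues among the 7: 2.

2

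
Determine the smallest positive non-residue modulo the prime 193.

5

(2/193) = +1, so 2 is a residue.
(3/193) = +1, so 3 is a residue.
(4/193) = +1, so 4 is a residue.
(5/193) = −1, so 5 is the smallest positive non-residue mod 193.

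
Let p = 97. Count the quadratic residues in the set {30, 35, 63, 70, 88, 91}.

(30/97) = -1 → non-residue.
(35/97) = +1 → QR.
(63/97) = -1 → non-residue.
(70/97) = +1 → QR.
(88/97) = +1 → QR.
(91/97) = +1 → QR.
Total quadratic residues among the 6: 4.

4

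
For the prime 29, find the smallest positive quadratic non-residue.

(2/29) = −1, so 2 is the smallest positive non-residue mod 29.

2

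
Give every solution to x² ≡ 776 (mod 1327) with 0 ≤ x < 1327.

Since 1327 ≡ 3 (mod 4), a square root of 776 is 776^((1327+1)/4) = 776^332 mod 1327.
Repeated squaring: 776^2≡1045, 776^4≡1231, 776^8≡1254, 776^16≡21, 776^32≡441, 776^64≡739, 776^128≡724, 776^256≡11 (mod 1327).
776^332 = 776^(256+64+8+4) ≡ 1249 (mod 1327).
Check: 1249² = 1560001 ≡ 776 (mod 1327). The two roots are 78 and 1249.

78, 1249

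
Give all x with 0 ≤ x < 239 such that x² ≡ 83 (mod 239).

Since 239 ≡ 3 (mod 4), a square root of 83 is 83^((239+1)/4) = 83^60 mod 239.
Repeated squaring: 83^2≡197, 83^4≡91, 83^8≡155, 83^16≡125, 83^32≡90 (mod 239).
83^60 = 83^(32+16+8+4) ≡ 68 (mod 239).
Check: 68² = 4624 ≡ 83 (mod 239). The two roots are 68 and 171.

68, 171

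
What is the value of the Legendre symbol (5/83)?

-1

Reciprocity: 5 ≡ 1 and 83 ≡ 3 (mod 4), so (5/83) = +(83/5).
Reduce top mod 5: now compute (3/5).
Reciprocity: 3 ≡ 3 and 5 ≡ 1 (mod 4), so (3/5) = +(5/3).
Reduce top mod 3: now compute (2/3).
Pull out 2: since 3 ≡ 3 (mod 8), (2/3) = -1.
Reached (1/3) = 1. Collecting the sign flips along the way, the symbol is -1.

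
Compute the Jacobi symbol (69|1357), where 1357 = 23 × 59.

0

Reciprocity: 69 ≡ 1 and 1357 ≡ 1 (mod 4), so (69/1357) = +(1357/69).
Reduce top mod 69: now compute (46/69).
Pull out 2: since 69 ≡ 5 (mod 8), (2/69) = -1.
Reciprocity: 23 ≡ 3 and 69 ≡ 1 (mod 4), so (23/69) = +(69/23).
Reduce top mod 23: now compute (0/23).
Top reduces to 0: gcd > 1, so the symbol is 0.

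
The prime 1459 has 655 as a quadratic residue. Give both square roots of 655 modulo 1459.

97, 1362

Since 1459 ≡ 3 (mod 4), a square root of 655 is 655^((1459+1)/4) = 655^365 mod 1459.
Repeated squaring: 655^2≡79, 655^4≡405, 655^8≡617, 655^16≡1349, 655^32≡428, 655^64≡809, 655^128≡849, 655^256≡55 (mod 1459).
655^365 = 655^(256+64+32+8+4+1) ≡ 97 (mod 1459).
Check: 97² = 9409 ≡ 655 (mod 1459). The two roots are 97 and 1362.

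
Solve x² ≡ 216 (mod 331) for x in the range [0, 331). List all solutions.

116, 215

Since 331 ≡ 3 (mod 4), a square root of 216 is 216^((331+1)/4) = 216^83 mod 331.
Repeated squaring: 216^2≡316, 216^4≡225, 216^8≡313, 216^16≡324, 216^32≡49, 216^64≡84 (mod 331).
216^83 = 216^(64+16+2+1) ≡ 215 (mod 331).
Check: 215² = 46225 ≡ 216 (mod 331). The two roots are 116 and 215.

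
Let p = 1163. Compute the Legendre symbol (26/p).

Euler's criterion: (26/1163) ≡ 26^581 (mod 1163).
26^2 ≡ 676 (mod 1163)
26^4 ≡ 1080 (mod 1163)
26^8 ≡ 1074 (mod 1163)
26^16 ≡ 943 (mod 1163)
26^32 ≡ 717 (mod 1163)
26^64 ≡ 43 (mod 1163)
26^128 ≡ 686 (mod 1163)
26^256 ≡ 744 (mod 1163)
26^512 ≡ 1111 (mod 1163)
26^581 = 26^(512+64+4+1) ≡ 1 (mod 1163).
Result is 1, so (26/1163) = 1.

1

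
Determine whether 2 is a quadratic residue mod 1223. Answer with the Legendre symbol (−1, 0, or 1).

Pull out 2: since 1223 ≡ 7 (mod 8), (2/1223) = +1.
Reached (1/1223) = 1. Collecting the sign flips along the way, the symbol is +1.

1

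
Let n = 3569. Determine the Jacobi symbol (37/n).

-1

Reciprocity: 37 ≡ 1 and 3569 ≡ 1 (mod 4), so (37/3569) = +(3569/37).
Reduce top mod 37: now compute (17/37).
Reciprocity: 17 ≡ 1 and 37 ≡ 1 (mod 4), so (17/37) = +(37/17).
Reduce top mod 17: now compute (3/17).
Reciprocity: 3 ≡ 3 and 17 ≡ 1 (mod 4), so (3/17) = +(17/3).
Reduce top mod 3: now compute (2/3).
Pull out 2: since 3 ≡ 3 (mod 8), (2/3) = -1.
Reached (1/3) = 1. Collecting the sign flips along the way, the symbol is -1.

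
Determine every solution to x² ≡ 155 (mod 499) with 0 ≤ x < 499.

Since 499 ≡ 3 (mod 4), a square root of 155 is 155^((499+1)/4) = 155^125 mod 499.
Repeated squaring: 155^2≡73, 155^4≡339, 155^8≡151, 155^16≡346, 155^32≡455, 155^64≡439 (mod 499).
155^125 = 155^(64+32+16+8+4+1) ≡ 255 (mod 499).
Check: 255² = 65025 ≡ 155 (mod 499). The two roots are 244 and 255.

244, 255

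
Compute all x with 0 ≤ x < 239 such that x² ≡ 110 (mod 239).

Since 239 ≡ 3 (mod 4), a square root of 110 is 110^((239+1)/4) = 110^60 mod 239.
Repeated squaring: 110^2≡150, 110^4≡34, 110^8≡200, 110^16≡87, 110^32≡160 (mod 239).
110^60 = 110^(32+16+8+4) ≡ 50 (mod 239).
Check: 50² = 2500 ≡ 110 (mod 239). The two roots are 50 and 189.

50, 189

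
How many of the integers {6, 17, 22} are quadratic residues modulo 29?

2

(6/29) = +1 → QR.
(17/29) = -1 → non-residue.
(22/29) = +1 → QR.
Total quadratic residues among the 3: 2.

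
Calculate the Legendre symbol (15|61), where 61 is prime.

1

Reciprocity: 15 ≡ 3 and 61 ≡ 1 (mod 4), so (15/61) = +(61/15).
Reduce top mod 15: now compute (1/15).
Reached (1/15) = 1. Collecting the sign flips along the way, the symbol is +1.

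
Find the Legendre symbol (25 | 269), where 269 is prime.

1

Euler's criterion: (25/269) ≡ 25^134 (mod 269).
25^2 ≡ 87 (mod 269)
25^4 ≡ 37 (mod 269)
25^8 ≡ 24 (mod 269)
25^16 ≡ 38 (mod 269)
25^32 ≡ 99 (mod 269)
25^64 ≡ 117 (mod 269)
25^128 ≡ 239 (mod 269)
25^134 = 25^(128+4+2) ≡ 1 (mod 269).
Result is 1, so (25/269) = 1.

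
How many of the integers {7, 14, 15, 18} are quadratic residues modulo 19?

(7/19) = +1 → QR.
(14/19) = -1 → non-residue.
(15/19) = -1 → non-residue.
(18/19) = -1 → non-residue.
Total quadratic residues among the 4: 1.

1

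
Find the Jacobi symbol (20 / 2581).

Pull out 2^2: since 2581 ≡ 5 (mod 8), (2/2581) = -1, so (2/2581)^2 = +1.
Reciprocity: 5 ≡ 1 and 2581 ≡ 1 (mod 4), so (5/2581) = +(2581/5).
Reduce top mod 5: now compute (1/5).
Reached (1/5) = 1. Collecting the sign flips along the way, the symbol is +1.

1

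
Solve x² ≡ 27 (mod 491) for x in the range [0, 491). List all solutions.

152, 339

Since 491 ≡ 3 (mod 4), a square root of 27 is 27^((491+1)/4) = 27^123 mod 491.
Repeated squaring: 27^2≡238, 27^4≡179, 27^8≡126, 27^16≡164, 27^32≡382, 27^64≡97 (mod 491).
27^123 = 27^(64+32+16+8+2+1) ≡ 152 (mod 491).
Check: 152² = 23104 ≡ 27 (mod 491). The two roots are 152 and 339.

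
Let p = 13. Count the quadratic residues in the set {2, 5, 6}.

(2/13) = -1 → non-residue.
(5/13) = -1 → non-residue.
(6/13) = -1 → non-residue.
Total quadratic residues among the 3: 0.

0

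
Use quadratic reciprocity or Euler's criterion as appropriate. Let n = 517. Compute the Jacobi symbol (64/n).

1

Pull out 2^6: since 517 ≡ 5 (mod 8), (2/517) = -1, so (2/517)^6 = +1.
Reached (1/517) = 1. Collecting the sign flips along the way, the symbol is +1.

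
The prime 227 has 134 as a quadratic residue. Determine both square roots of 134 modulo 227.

19, 208

Since 227 ≡ 3 (mod 4), a square root of 134 is 134^((227+1)/4) = 134^57 mod 227.
Repeated squaring: 134^2≡23, 134^4≡75, 134^8≡177, 134^16≡3, 134^32≡9 (mod 227).
134^57 = 134^(32+16+8+1) ≡ 19 (mod 227).
Check: 19² = 361 ≡ 134 (mod 227). The two roots are 19 and 208.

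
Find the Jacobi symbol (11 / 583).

0

Reciprocity: 11 ≡ 3 and 583 ≡ 3 (mod 4), so (11/583) = −(583/11).
Reduce top mod 11: now compute (0/11).
Top reduces to 0: gcd > 1, so the symbol is 0.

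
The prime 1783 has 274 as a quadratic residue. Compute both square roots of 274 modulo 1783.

433, 1350

Since 1783 ≡ 3 (mod 4), a square root of 274 is 274^((1783+1)/4) = 274^446 mod 1783.
Repeated squaring: 274^2≡190, 274^4≡440, 274^8≡1036, 274^16≡1713, 274^32≡1334, 274^64≡122, 274^128≡620, 274^256≡1055 (mod 1783).
274^446 = 274^(256+128+32+16+8+4+2) ≡ 433 (mod 1783).
Check: 433² = 187489 ≡ 274 (mod 1783). The two roots are 433 and 1350.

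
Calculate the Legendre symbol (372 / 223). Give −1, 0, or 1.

Euler's criterion: (372/223) ≡ 149^111 (mod 223).
149^2 ≡ 124 (mod 223)
149^4 ≡ 212 (mod 223)
149^8 ≡ 121 (mod 223)
149^16 ≡ 146 (mod 223)
149^32 ≡ 131 (mod 223)
149^64 ≡ 213 (mod 223)
149^111 = 149^(64+32+8+4+2+1) ≡ 222 (mod 223).
Result is 222 ≡ −1, so (372/223) = −1.

-1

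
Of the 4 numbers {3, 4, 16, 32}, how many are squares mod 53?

(3/53) = -1 → non-residue.
(4/53) = +1 → QR.
(16/53) = +1 → QR.
(32/53) = -1 → non-residue.
Total quadratic residues among the 4: 2.

2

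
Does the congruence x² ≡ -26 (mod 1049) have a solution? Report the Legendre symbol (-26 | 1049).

1

Euler's criterion: (-26/1049) ≡ 1023^524 (mod 1049).
1023^2 ≡ 676 (mod 1049)
1023^4 ≡ 661 (mod 1049)
1023^8 ≡ 537 (mod 1049)
1023^16 ≡ 943 (mod 1049)
1023^32 ≡ 746 (mod 1049)
1023^64 ≡ 546 (mod 1049)
1023^128 ≡ 200 (mod 1049)
1023^256 ≡ 138 (mod 1049)
1023^512 ≡ 162 (mod 1049)
1023^524 = 1023^(512+8+4) ≡ 1 (mod 1049).
Result is 1, so (-26/1049) = 1.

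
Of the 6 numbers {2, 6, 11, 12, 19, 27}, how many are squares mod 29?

(2/29) = -1 → non-residue.
(6/29) = +1 → QR.
(11/29) = -1 → non-residue.
(12/29) = -1 → non-residue.
(19/29) = -1 → non-residue.
(27/29) = -1 → non-residue.
Total quadratic residues among the 6: 1.

1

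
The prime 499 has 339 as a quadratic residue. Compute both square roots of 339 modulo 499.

73, 426

Since 499 ≡ 3 (mod 4), a square root of 339 is 339^((499+1)/4) = 339^125 mod 499.
Repeated squaring: 339^2≡151, 339^4≡346, 339^8≡455, 339^16≡439, 339^32≡107, 339^64≡471 (mod 499).
339^125 = 339^(64+32+16+8+4+1) ≡ 73 (mod 499).
Check: 73² = 5329 ≡ 339 (mod 499). The two roots are 73 and 426.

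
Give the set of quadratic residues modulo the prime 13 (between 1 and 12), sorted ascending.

1, 3, 4, 9, 10, 12

Square k = 1,…,6 (k and 13−k give the same square):
1²=1, 2²=4, 3²=9, 4²≡3, 5²≡12, 6²≡10 (mod 13).
So the quadratic residues mod 13 are {1, 3, 4, 9, 10, 12}.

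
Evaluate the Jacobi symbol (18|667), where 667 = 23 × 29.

Pull out 2: since 667 ≡ 3 (mod 8), (2/667) = -1.
Reciprocity: 9 ≡ 1 and 667 ≡ 3 (mod 4), so (9/667) = +(667/9).
Reduce top mod 9: now compute (1/9).
Reached (1/9) = 1. Collecting the sign flips along the way, the symbol is -1.

-1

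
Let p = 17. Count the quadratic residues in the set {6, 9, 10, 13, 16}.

3

(6/17) = -1 → non-residue.
(9/17) = +1 → QR.
(10/17) = -1 → non-residue.
(13/17) = +1 → QR.
(16/17) = +1 → QR.
Total quadratic residues among the 5: 3.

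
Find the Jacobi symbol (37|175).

Reciprocity: 37 ≡ 1 and 175 ≡ 3 (mod 4), so (37/175) = +(175/37).
Reduce top mod 37: now compute (27/37).
Reciprocity: 27 ≡ 3 and 37 ≡ 1 (mod 4), so (27/37) = +(37/27).
Reduce top mod 27: now compute (10/27).
Pull out 2: since 27 ≡ 3 (mod 8), (2/27) = -1.
Reciprocity: 5 ≡ 1 and 27 ≡ 3 (mod 4), so (5/27) = +(27/5).
Reduce top mod 5: now compute (2/5).
Pull out 2: since 5 ≡ 5 (mod 8), (2/5) = -1.
Reached (1/5) = 1. Collecting the sign flips along the way, the symbol is +1.

1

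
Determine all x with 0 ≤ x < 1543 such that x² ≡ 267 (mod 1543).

Since 1543 ≡ 3 (mod 4), a square root of 267 is 267^((1543+1)/4) = 267^386 mod 1543.
Repeated squaring: 267^2≡311, 267^4≡1055, 267^8≡522, 267^16≡916, 267^32≡1207, 267^64≡257, 267^128≡1243, 267^256≡506 (mod 1543).
267^386 = 267^(256+128+2) ≡ 1371 (mod 1543).
Check: 1371² = 1879641 ≡ 267 (mod 1543). The two roots are 172 and 1371.

172, 1371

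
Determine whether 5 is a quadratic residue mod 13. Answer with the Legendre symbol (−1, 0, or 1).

-1

Euler's criterion: (5/13) ≡ 5^6 (mod 13).
5^2 ≡ 12 (mod 13)
5^4 ≡ 1 (mod 13)
5^6 = 5^(4+2) ≡ 12 (mod 13).
Result is 12 ≡ −1, so (5/13) = −1.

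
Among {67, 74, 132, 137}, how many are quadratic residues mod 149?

(67/149) = +1 → QR.
(74/149) = -1 → non-residue.
(132/149) = +1 → QR.
(137/149) = -1 → non-residue.
Total quadratic residues among the 4: 2.

2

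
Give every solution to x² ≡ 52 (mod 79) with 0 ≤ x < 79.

17, 62

Since 79 ≡ 3 (mod 4), a square root of 52 is 52^((79+1)/4) = 52^20 mod 79.
Repeated squaring: 52^2≡18, 52^4≡8, 52^8≡64, 52^16≡67 (mod 79).
52^20 = 52^(16+4) ≡ 62 (mod 79).
Check: 62² = 3844 ≡ 52 (mod 79). The two roots are 17 and 62.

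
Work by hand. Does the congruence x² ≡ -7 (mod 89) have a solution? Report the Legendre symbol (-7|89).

Euler's criterion: (-7/89) ≡ 82^44 (mod 89).
82^2 ≡ 49 (mod 89)
82^4 ≡ 87 (mod 89)
82^8 ≡ 4 (mod 89)
82^16 ≡ 16 (mod 89)
82^32 ≡ 78 (mod 89)
82^44 = 82^(32+8+4) ≡ 88 (mod 89).
Result is 88 ≡ −1, so (-7/89) = −1.

-1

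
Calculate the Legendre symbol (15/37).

-1

Reciprocity: 15 ≡ 3 and 37 ≡ 1 (mod 4), so (15/37) = +(37/15).
Reduce top mod 15: now compute (7/15).
Reciprocity: 7 ≡ 3 and 15 ≡ 3 (mod 4), so (7/15) = −(15/7).
Reduce top mod 7: now compute (1/7).
Reached (1/7) = 1. Collecting the sign flips along the way, the symbol is -1.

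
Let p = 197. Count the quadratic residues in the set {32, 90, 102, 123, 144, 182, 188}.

4

(32/197) = -1 → non-residue.
(90/197) = +1 → QR.
(102/197) = -1 → non-residue.
(123/197) = -1 → non-residue.
(144/197) = +1 → QR.
(182/197) = +1 → QR.
(188/197) = +1 → QR.
Total quadratic residues among the 7: 4.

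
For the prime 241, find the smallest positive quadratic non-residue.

7

(2/241) = +1, so 2 is a residue.
(3/241) = +1, so 3 is a residue.
(4/241) = +1, so 4 is a residue.
(5/241) = +1, so 5 is a residue.
(6/241) = +1, so 6 is a residue.
(7/241) = −1, so 7 is the smallest positive non-residue mod 241.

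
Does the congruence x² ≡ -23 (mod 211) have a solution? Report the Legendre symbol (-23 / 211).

1

First reduce: -23 ≡ 188 (mod 211).
Pull out 2^2: since 211 ≡ 3 (mod 8), (2/211) = -1, so (2/211)^2 = +1.
Reciprocity: 47 ≡ 3 and 211 ≡ 3 (mod 4), so (47/211) = −(211/47).
Reduce top mod 47: now compute (23/47).
Reciprocity: 23 ≡ 3 and 47 ≡ 3 (mod 4), so (23/47) = −(47/23).
Reduce top mod 23: now compute (1/23).
Reached (1/23) = 1. Collecting the sign flips along the way, the symbol is +1.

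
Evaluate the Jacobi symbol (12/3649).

Pull out 2^2: since 3649 ≡ 1 (mod 8), (2/3649) = +1, so (2/3649)^2 = +1.
Reciprocity: 3 ≡ 3 and 3649 ≡ 1 (mod 4), so (3/3649) = +(3649/3).
Reduce top mod 3: now compute (1/3).
Reached (1/3) = 1. Collecting the sign flips along the way, the symbol is +1.

1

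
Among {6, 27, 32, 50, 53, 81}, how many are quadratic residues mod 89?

(6/89) = -1 → non-residue.
(27/89) = -1 → non-residue.
(32/89) = +1 → QR.
(50/89) = +1 → QR.
(53/89) = +1 → QR.
(81/89) = +1 → QR.
Total quadratic residues among the 6: 4.

4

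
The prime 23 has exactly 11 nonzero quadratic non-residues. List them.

5,7,10,11,14,15,17,19,20,21,22

Square k = 1,…,11 (k and 23−k give the same square):
1²=1, 2²=4, 3²=9, 4²=16, 5²≡2, 6²≡13, 7²≡3, 8²≡18, 9²≡12, 10²≡8, 11²≡6 (mod 23).
The residues are {1, 2, 3, 4, 6, 8, 9, 12, 13, 16, 18}; the non-residues are the remaining 11 nonzero classes.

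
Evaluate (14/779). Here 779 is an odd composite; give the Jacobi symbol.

1

Pull out 2: since 779 ≡ 3 (mod 8), (2/779) = -1.
Reciprocity: 7 ≡ 3 and 779 ≡ 3 (mod 4), so (7/779) = −(779/7).
Reduce top mod 7: now compute (2/7).
Pull out 2: since 7 ≡ 7 (mod 8), (2/7) = +1.
Reached (1/7) = 1. Collecting the sign flips along the way, the symbol is +1.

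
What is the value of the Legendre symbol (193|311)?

Reciprocity: 193 ≡ 1 and 311 ≡ 3 (mod 4), so (193/311) = +(311/193).
Reduce top mod 193: now compute (118/193).
Pull out 2: since 193 ≡ 1 (mod 8), (2/193) = +1.
Reciprocity: 59 ≡ 3 and 193 ≡ 1 (mod 4), so (59/193) = +(193/59).
Reduce top mod 59: now compute (16/59).
Pull out 2^4: since 59 ≡ 3 (mod 8), (2/59) = -1, so (2/59)^4 = +1.
Reached (1/59) = 1. Collecting the sign flips along the way, the symbol is +1.

1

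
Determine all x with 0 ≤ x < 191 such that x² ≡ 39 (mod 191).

Since 191 ≡ 3 (mod 4), a square root of 39 is 39^((191+1)/4) = 39^48 mod 191.
Repeated squaring: 39^2≡184, 39^4≡49, 39^8≡109, 39^16≡39, 39^32≡184 (mod 191).
39^48 = 39^(32+16) ≡ 109 (mod 191).
Check: 109² = 11881 ≡ 39 (mod 191). The two roots are 82 and 109.

82, 109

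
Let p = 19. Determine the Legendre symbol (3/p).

Euler's criterion: (3/19) ≡ 3^9 (mod 19).
3^2 ≡ 9 (mod 19)
3^4 ≡ 5 (mod 19)
3^8 ≡ 6 (mod 19)
3^9 = 3^(8+1) ≡ 18 (mod 19).
Result is 18 ≡ −1, so (3/19) = −1.

-1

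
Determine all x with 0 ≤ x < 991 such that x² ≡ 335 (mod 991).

Since 991 ≡ 3 (mod 4), a square root of 335 is 335^((991+1)/4) = 335^248 mod 991.
Repeated squaring: 335^2≡242, 335^4≡95, 335^8≡106, 335^16≡335, 335^32≡242, 335^64≡95, 335^128≡106 (mod 991).
335^248 = 335^(128+64+32+16+8) ≡ 106 (mod 991).
Check: 106² = 11236 ≡ 335 (mod 991). The two roots are 106 and 885.

106, 885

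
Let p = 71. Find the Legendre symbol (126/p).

First reduce: 126 ≡ 55 (mod 71).
Reciprocity: 55 ≡ 3 and 71 ≡ 3 (mod 4), so (55/71) = −(71/55).
Reduce top mod 55: now compute (16/55).
Pull out 2^4: since 55 ≡ 7 (mod 8), (2/55) = +1, so (2/55)^4 = +1.
Reached (1/55) = 1. Collecting the sign flips along the way, the symbol is -1.

-1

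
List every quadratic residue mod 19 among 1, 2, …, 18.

Square k = 1,…,9 (k and 19−k give the same square):
1²=1, 2²=4, 3²=9, 4²=16, 5²≡6, 6²≡17, 7²≡11, 8²≡7, 9²≡5 (mod 19).
So the quadratic residues mod 19 are {1, 4, 5, 6, 7, 9, 11, 16, 17}.

1 4 5 6 7 9 11 16 17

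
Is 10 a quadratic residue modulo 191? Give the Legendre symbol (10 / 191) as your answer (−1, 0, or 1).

Pull out 2: since 191 ≡ 7 (mod 8), (2/191) = +1.
Reciprocity: 5 ≡ 1 and 191 ≡ 3 (mod 4), so (5/191) = +(191/5).
Reduce top mod 5: now compute (1/5).
Reached (1/5) = 1. Collecting the sign flips along the way, the symbol is +1.

1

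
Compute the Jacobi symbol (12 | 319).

-1

Pull out 2^2: since 319 ≡ 7 (mod 8), (2/319) = +1, so (2/319)^2 = +1.
Reciprocity: 3 ≡ 3 and 319 ≡ 3 (mod 4), so (3/319) = −(319/3).
Reduce top mod 3: now compute (1/3).
Reached (1/3) = 1. Collecting the sign flips along the way, the symbol is -1.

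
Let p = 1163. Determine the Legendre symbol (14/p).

Euler's criterion: (14/1163) ≡ 14^581 (mod 1163).
14^2 ≡ 196 (mod 1163)
14^4 ≡ 37 (mod 1163)
14^8 ≡ 206 (mod 1163)
14^16 ≡ 568 (mod 1163)
14^32 ≡ 473 (mod 1163)
14^64 ≡ 433 (mod 1163)
14^128 ≡ 246 (mod 1163)
14^256 ≡ 40 (mod 1163)
14^512 ≡ 437 (mod 1163)
14^581 = 14^(512+64+4+1) ≡ 1 (mod 1163).
Result is 1, so (14/1163) = 1.

1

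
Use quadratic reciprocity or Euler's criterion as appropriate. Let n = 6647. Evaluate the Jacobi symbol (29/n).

Reciprocity: 29 ≡ 1 and 6647 ≡ 3 (mod 4), so (29/6647) = +(6647/29).
Reduce top mod 29: now compute (6/29).
Pull out 2: since 29 ≡ 5 (mod 8), (2/29) = -1.
Reciprocity: 3 ≡ 3 and 29 ≡ 1 (mod 4), so (3/29) = +(29/3).
Reduce top mod 3: now compute (2/3).
Pull out 2: since 3 ≡ 3 (mod 8), (2/3) = -1.
Reached (1/3) = 1. Collecting the sign flips along the way, the symbol is +1.

1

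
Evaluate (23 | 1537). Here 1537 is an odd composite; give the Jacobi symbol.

Reciprocity: 23 ≡ 3 and 1537 ≡ 1 (mod 4), so (23/1537) = +(1537/23).
Reduce top mod 23: now compute (19/23).
Reciprocity: 19 ≡ 3 and 23 ≡ 3 (mod 4), so (19/23) = −(23/19).
Reduce top mod 19: now compute (4/19).
Pull out 2^2: since 19 ≡ 3 (mod 8), (2/19) = -1, so (2/19)^2 = +1.
Reached (1/19) = 1. Collecting the sign flips along the way, the symbol is -1.

-1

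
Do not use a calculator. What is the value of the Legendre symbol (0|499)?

Top reduces to 0: gcd > 1, so the symbol is 0.

0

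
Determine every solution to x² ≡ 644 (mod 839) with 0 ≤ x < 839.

132, 707

Since 839 ≡ 3 (mod 4), a square root of 644 is 644^((839+1)/4) = 644^210 mod 839.
Repeated squaring: 644^2≡270, 644^4≡746, 644^8≡259, 644^16≡800, 644^32≡682, 644^64≡318, 644^128≡444 (mod 839).
644^210 = 644^(128+64+16+2) ≡ 707 (mod 839).
Check: 707² = 499849 ≡ 644 (mod 839). The two roots are 132 and 707.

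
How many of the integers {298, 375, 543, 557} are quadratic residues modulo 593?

3

(298/593) = -1 → non-residue.
(375/593) = +1 → QR.
(543/593) = +1 → QR.
(557/593) = +1 → QR.
Total quadratic residues among the 4: 3.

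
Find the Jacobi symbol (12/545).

Pull out 2^2: since 545 ≡ 1 (mod 8), (2/545) = +1, so (2/545)^2 = +1.
Reciprocity: 3 ≡ 3 and 545 ≡ 1 (mod 4), so (3/545) = +(545/3).
Reduce top mod 3: now compute (2/3).
Pull out 2: since 3 ≡ 3 (mod 8), (2/3) = -1.
Reached (1/3) = 1. Collecting the sign flips along the way, the symbol is -1.

-1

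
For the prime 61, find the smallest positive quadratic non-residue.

2

(2/61) = −1, so 2 is the smallest positive non-residue mod 61.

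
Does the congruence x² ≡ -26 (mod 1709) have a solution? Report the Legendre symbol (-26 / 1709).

First reduce: -26 ≡ 1683 (mod 1709).
Reciprocity: 1683 ≡ 3 and 1709 ≡ 1 (mod 4), so (1683/1709) = +(1709/1683).
Reduce top mod 1683: now compute (26/1683).
Pull out 2: since 1683 ≡ 3 (mod 8), (2/1683) = -1.
Reciprocity: 13 ≡ 1 and 1683 ≡ 3 (mod 4), so (13/1683) = +(1683/13).
Reduce top mod 13: now compute (6/13).
Pull out 2: since 13 ≡ 5 (mod 8), (2/13) = -1.
Reciprocity: 3 ≡ 3 and 13 ≡ 1 (mod 4), so (3/13) = +(13/3).
Reduce top mod 3: now compute (1/3).
Reached (1/3) = 1. Collecting the sign flips along the way, the symbol is +1.

1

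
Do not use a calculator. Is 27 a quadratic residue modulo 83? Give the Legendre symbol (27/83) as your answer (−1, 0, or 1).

1

Reciprocity: 27 ≡ 3 and 83 ≡ 3 (mod 4), so (27/83) = −(83/27).
Reduce top mod 27: now compute (2/27).
Pull out 2: since 27 ≡ 3 (mod 8), (2/27) = -1.
Reached (1/27) = 1. Collecting the sign flips along the way, the symbol is +1.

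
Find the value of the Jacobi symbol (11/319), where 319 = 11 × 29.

Reciprocity: 11 ≡ 3 and 319 ≡ 3 (mod 4), so (11/319) = −(319/11).
Reduce top mod 11: now compute (0/11).
Top reduces to 0: gcd > 1, so the symbol is 0.

0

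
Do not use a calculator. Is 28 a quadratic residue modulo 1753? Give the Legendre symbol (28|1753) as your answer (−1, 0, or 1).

Pull out 2^2: since 1753 ≡ 1 (mod 8), (2/1753) = +1, so (2/1753)^2 = +1.
Reciprocity: 7 ≡ 3 and 1753 ≡ 1 (mod 4), so (7/1753) = +(1753/7).
Reduce top mod 7: now compute (3/7).
Reciprocity: 3 ≡ 3 and 7 ≡ 3 (mod 4), so (3/7) = −(7/3).
Reduce top mod 3: now compute (1/3).
Reached (1/3) = 1. Collecting the sign flips along the way, the symbol is -1.

-1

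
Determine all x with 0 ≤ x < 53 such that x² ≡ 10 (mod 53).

13, 40

53 ≡ 1 (mod 4), so we find a root by search.
Trying successive values, 13² = 169 ≡ 10 (mod 53). The other root is 53 − 13 = 40.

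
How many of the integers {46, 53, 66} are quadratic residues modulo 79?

(46/79) = +1 → QR.
(53/79) = -1 → non-residue.
(66/79) = -1 → non-residue.
Total quadratic residues among the 3: 1.

1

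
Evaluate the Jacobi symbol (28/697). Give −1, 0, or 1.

Pull out 2^2: since 697 ≡ 1 (mod 8), (2/697) = +1, so (2/697)^2 = +1.
Reciprocity: 7 ≡ 3 and 697 ≡ 1 (mod 4), so (7/697) = +(697/7).
Reduce top mod 7: now compute (4/7).
Pull out 2^2: since 7 ≡ 7 (mod 8), (2/7) = +1, so (2/7)^2 = +1.
Reached (1/7) = 1. Collecting the sign flips along the way, the symbol is +1.

1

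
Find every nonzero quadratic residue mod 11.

Square k = 1,…,5 (k and 11−k give the same square):
1²=1, 2²=4, 3²=9, 4²≡5, 5²≡3 (mod 11).
So the quadratic residues mod 11 are {1, 3, 4, 5, 9}.

1, 3, 4, 5, 9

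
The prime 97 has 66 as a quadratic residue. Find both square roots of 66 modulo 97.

97 ≡ 1 (mod 4), so we find a root by search.
Trying successive values, 39² = 1521 ≡ 66 (mod 97). The other root is 97 − 39 = 58.

39, 58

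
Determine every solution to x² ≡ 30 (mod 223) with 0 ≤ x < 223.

91, 132

Since 223 ≡ 3 (mod 4), a square root of 30 is 30^((223+1)/4) = 30^56 mod 223.
Repeated squaring: 30^2≡8, 30^4≡64, 30^8≡82, 30^16≡34, 30^32≡41 (mod 223).
30^56 = 30^(32+16+8) ≡ 132 (mod 223).
Check: 132² = 17424 ≡ 30 (mod 223). The two roots are 91 and 132.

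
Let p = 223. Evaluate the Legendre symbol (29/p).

Reciprocity: 29 ≡ 1 and 223 ≡ 3 (mod 4), so (29/223) = +(223/29).
Reduce top mod 29: now compute (20/29).
Pull out 2^2: since 29 ≡ 5 (mod 8), (2/29) = -1, so (2/29)^2 = +1.
Reciprocity: 5 ≡ 1 and 29 ≡ 1 (mod 4), so (5/29) = +(29/5).
Reduce top mod 5: now compute (4/5).
Pull out 2^2: since 5 ≡ 5 (mod 8), (2/5) = -1, so (2/5)^2 = +1.
Reached (1/5) = 1. Collecting the sign flips along the way, the symbol is +1.

1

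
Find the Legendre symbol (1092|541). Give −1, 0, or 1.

-1

First reduce: 1092 ≡ 10 (mod 541).
Pull out 2: since 541 ≡ 5 (mod 8), (2/541) = -1.
Reciprocity: 5 ≡ 1 and 541 ≡ 1 (mod 4), so (5/541) = +(541/5).
Reduce top mod 5: now compute (1/5).
Reached (1/5) = 1. Collecting the sign flips along the way, the symbol is -1.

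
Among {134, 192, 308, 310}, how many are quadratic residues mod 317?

2

(134/317) = -1 → non-residue.
(192/317) = -1 → non-residue.
(308/317) = +1 → QR.
(310/317) = +1 → QR.
Total quadratic residues among the 4: 2.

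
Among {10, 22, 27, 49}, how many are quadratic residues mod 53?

2

(10/53) = +1 → QR.
(22/53) = -1 → non-residue.
(27/53) = -1 → non-residue.
(49/53) = +1 → QR.
Total quadratic residues among the 4: 2.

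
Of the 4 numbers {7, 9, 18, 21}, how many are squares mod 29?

(7/29) = +1 → QR.
(9/29) = +1 → QR.
(18/29) = -1 → non-residue.
(21/29) = -1 → non-residue.
Total quadratic residues among the 4: 2.

2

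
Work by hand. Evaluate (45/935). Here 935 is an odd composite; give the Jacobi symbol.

Reciprocity: 45 ≡ 1 and 935 ≡ 3 (mod 4), so (45/935) = +(935/45).
Reduce top mod 45: now compute (35/45).
Reciprocity: 35 ≡ 3 and 45 ≡ 1 (mod 4), so (35/45) = +(45/35).
Reduce top mod 35: now compute (10/35).
Pull out 2: since 35 ≡ 3 (mod 8), (2/35) = -1.
Reciprocity: 5 ≡ 1 and 35 ≡ 3 (mod 4), so (5/35) = +(35/5).
Reduce top mod 5: now compute (0/5).
Top reduces to 0: gcd > 1, so the symbol is 0.

0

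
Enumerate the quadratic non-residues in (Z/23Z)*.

Square k = 1,…,11 (k and 23−k give the same square):
1²=1, 2²=4, 3²=9, 4²=16, 5²≡2, 6²≡13, 7²≡3, 8²≡18, 9²≡12, 10²≡8, 11²≡6 (mod 23).
The residues are {1, 2, 3, 4, 6, 8, 9, 12, 13, 16, 18}; the non-residues are the remaining 11 nonzero classes.

5,7,10,11,14,15,17,19,20,21,22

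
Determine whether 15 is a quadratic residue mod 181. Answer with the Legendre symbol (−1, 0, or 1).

Reciprocity: 15 ≡ 3 and 181 ≡ 1 (mod 4), so (15/181) = +(181/15).
Reduce top mod 15: now compute (1/15).
Reached (1/15) = 1. Collecting the sign flips along the way, the symbol is +1.

1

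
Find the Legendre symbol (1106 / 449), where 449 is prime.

First reduce: 1106 ≡ 208 (mod 449).
Pull out 2^4: since 449 ≡ 1 (mod 8), (2/449) = +1, so (2/449)^4 = +1.
Reciprocity: 13 ≡ 1 and 449 ≡ 1 (mod 4), so (13/449) = +(449/13).
Reduce top mod 13: now compute (7/13).
Reciprocity: 7 ≡ 3 and 13 ≡ 1 (mod 4), so (7/13) = +(13/7).
Reduce top mod 7: now compute (6/7).
Pull out 2: since 7 ≡ 7 (mod 8), (2/7) = +1.
Reciprocity: 3 ≡ 3 and 7 ≡ 3 (mod 4), so (3/7) = −(7/3).
Reduce top mod 3: now compute (1/3).
Reached (1/3) = 1. Collecting the sign flips along the way, the symbol is -1.

-1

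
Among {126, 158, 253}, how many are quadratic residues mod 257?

(126/257) = -1 → non-residue.
(158/257) = +1 → QR.
(253/257) = +1 → QR.
Total quadratic residues among the 3: 2.

2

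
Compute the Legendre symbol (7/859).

Reciprocity: 7 ≡ 3 and 859 ≡ 3 (mod 4), so (7/859) = −(859/7).
Reduce top mod 7: now compute (5/7).
Reciprocity: 5 ≡ 1 and 7 ≡ 3 (mod 4), so (5/7) = +(7/5).
Reduce top mod 5: now compute (2/5).
Pull out 2: since 5 ≡ 5 (mod 8), (2/5) = -1.
Reached (1/5) = 1. Collecting the sign flips along the way, the symbol is +1.

1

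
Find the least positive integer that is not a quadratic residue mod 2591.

7

(2/2591) = +1, so 2 is a residue.
(3/2591) = +1, so 3 is a residue.
(4/2591) = +1, so 4 is a residue.
(5/2591) = +1, so 5 is a residue.
(6/2591) = +1, so 6 is a residue.
(7/2591) = −1, so 7 is the smallest positive non-residue mod 2591.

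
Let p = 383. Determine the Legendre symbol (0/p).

Top reduces to 0: gcd > 1, so the symbol is 0.

0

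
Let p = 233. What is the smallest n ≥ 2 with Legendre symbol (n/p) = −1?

(2/233) = +1, so 2 is a residue.
(3/233) = −1, so 3 is the smallest positive non-residue mod 233.

3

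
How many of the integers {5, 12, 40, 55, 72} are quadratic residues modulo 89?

4

(5/89) = +1 → QR.
(12/89) = -1 → non-residue.
(40/89) = +1 → QR.
(55/89) = +1 → QR.
(72/89) = +1 → QR.
Total quadratic residues among the 5: 4.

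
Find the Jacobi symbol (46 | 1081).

0

Pull out 2: since 1081 ≡ 1 (mod 8), (2/1081) = +1.
Reciprocity: 23 ≡ 3 and 1081 ≡ 1 (mod 4), so (23/1081) = +(1081/23).
Reduce top mod 23: now compute (0/23).
Top reduces to 0: gcd > 1, so the symbol is 0.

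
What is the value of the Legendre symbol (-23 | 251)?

First reduce: -23 ≡ 228 (mod 251).
Pull out 2^2: since 251 ≡ 3 (mod 8), (2/251) = -1, so (2/251)^2 = +1.
Reciprocity: 57 ≡ 1 and 251 ≡ 3 (mod 4), so (57/251) = +(251/57).
Reduce top mod 57: now compute (23/57).
Reciprocity: 23 ≡ 3 and 57 ≡ 1 (mod 4), so (23/57) = +(57/23).
Reduce top mod 23: now compute (11/23).
Reciprocity: 11 ≡ 3 and 23 ≡ 3 (mod 4), so (11/23) = −(23/11).
Reduce top mod 11: now compute (1/11).
Reached (1/11) = 1. Collecting the sign flips along the way, the symbol is -1.

-1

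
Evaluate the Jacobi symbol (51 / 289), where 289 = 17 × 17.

0

Reciprocity: 51 ≡ 3 and 289 ≡ 1 (mod 4), so (51/289) = +(289/51).
Reduce top mod 51: now compute (34/51).
Pull out 2: since 51 ≡ 3 (mod 8), (2/51) = -1.
Reciprocity: 17 ≡ 1 and 51 ≡ 3 (mod 4), so (17/51) = +(51/17).
Reduce top mod 17: now compute (0/17).
Top reduces to 0: gcd > 1, so the symbol is 0.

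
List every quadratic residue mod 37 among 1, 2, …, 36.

Square k = 1,…,18 (k and 37−k give the same square):
1²=1, 2²=4, 3²=9, 4²=16, 5²=25, 6²=36, 7²≡12, 8²≡27, 9²≡7, 10²≡26, 11²≡10, 12²≡33, 13²≡21, 14²≡11, 15²≡3, 16²≡34, 17²≡30, 18²≡28 (mod 37).
So the quadratic residues mod 37 are {1, 3, 4, 7, 9, 10, 11, 12, 16, 21, 25, 26, 27, 28, 30, 33, 34, 36}.

1,3,4,7,9,10,11,12,16,21,25,26,27,28,30,33,34,36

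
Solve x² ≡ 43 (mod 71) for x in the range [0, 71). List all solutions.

Since 71 ≡ 3 (mod 4), a square root of 43 is 43^((71+1)/4) = 43^18 mod 71.
Repeated squaring: 43^2≡3, 43^4≡9, 43^8≡10, 43^16≡29 (mod 71).
43^18 = 43^(16+2) ≡ 16 (mod 71).
Check: 16² = 256 ≡ 43 (mod 71). The two roots are 16 and 55.

16, 55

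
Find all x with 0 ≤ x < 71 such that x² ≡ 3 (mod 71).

Since 71 ≡ 3 (mod 4), a square root of 3 is 3^((71+1)/4) = 3^18 mod 71.
Repeated squaring: 3^2≡9, 3^4≡10, 3^8≡29, 3^16≡60 (mod 71).
3^18 = 3^(16+2) ≡ 43 (mod 71).
Check: 43² = 1849 ≡ 3 (mod 71). The two roots are 28 and 43.

28, 43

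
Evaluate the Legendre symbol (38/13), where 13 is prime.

1

First reduce: 38 ≡ 12 (mod 13).
Pull out 2^2: since 13 ≡ 5 (mod 8), (2/13) = -1, so (2/13)^2 = +1.
Reciprocity: 3 ≡ 3 and 13 ≡ 1 (mod 4), so (3/13) = +(13/3).
Reduce top mod 3: now compute (1/3).
Reached (1/3) = 1. Collecting the sign flips along the way, the symbol is +1.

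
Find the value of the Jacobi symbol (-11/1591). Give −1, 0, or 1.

-1

First reduce: -11 ≡ 1580 (mod 1591).
Pull out 2^2: since 1591 ≡ 7 (mod 8), (2/1591) = +1, so (2/1591)^2 = +1.
Reciprocity: 395 ≡ 3 and 1591 ≡ 3 (mod 4), so (395/1591) = −(1591/395).
Reduce top mod 395: now compute (11/395).
Reciprocity: 11 ≡ 3 and 395 ≡ 3 (mod 4), so (11/395) = −(395/11).
Reduce top mod 11: now compute (10/11).
Pull out 2: since 11 ≡ 3 (mod 8), (2/11) = -1.
Reciprocity: 5 ≡ 1 and 11 ≡ 3 (mod 4), so (5/11) = +(11/5).
Reduce top mod 5: now compute (1/5).
Reached (1/5) = 1. Collecting the sign flips along the way, the symbol is -1.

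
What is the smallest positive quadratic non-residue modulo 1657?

5

(2/1657) = +1, so 2 is a residue.
(3/1657) = +1, so 3 is a residue.
(4/1657) = +1, so 4 is a residue.
(5/1657) = −1, so 5 is the smallest positive non-residue mod 1657.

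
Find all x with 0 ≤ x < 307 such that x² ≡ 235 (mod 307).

34, 273

Since 307 ≡ 3 (mod 4), a square root of 235 is 235^((307+1)/4) = 235^77 mod 307.
Repeated squaring: 235^2≡272, 235^4≡304, 235^8≡9, 235^16≡81, 235^32≡114, 235^64≡102 (mod 307).
235^77 = 235^(64+8+4+1) ≡ 273 (mod 307).
Check: 273² = 74529 ≡ 235 (mod 307). The two roots are 34 and 273.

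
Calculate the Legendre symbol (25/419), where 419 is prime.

1

Reciprocity: 25 ≡ 1 and 419 ≡ 3 (mod 4), so (25/419) = +(419/25).
Reduce top mod 25: now compute (19/25).
Reciprocity: 19 ≡ 3 and 25 ≡ 1 (mod 4), so (19/25) = +(25/19).
Reduce top mod 19: now compute (6/19).
Pull out 2: since 19 ≡ 3 (mod 8), (2/19) = -1.
Reciprocity: 3 ≡ 3 and 19 ≡ 3 (mod 4), so (3/19) = −(19/3).
Reduce top mod 3: now compute (1/3).
Reached (1/3) = 1. Collecting the sign flips along the way, the symbol is +1.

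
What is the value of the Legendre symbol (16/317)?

1

Euler's criterion: (16/317) ≡ 16^158 (mod 317).
16^2 ≡ 256 (mod 317)
16^4 ≡ 234 (mod 317)
16^8 ≡ 232 (mod 317)
16^16 ≡ 251 (mod 317)
16^32 ≡ 235 (mod 317)
16^64 ≡ 67 (mod 317)
16^128 ≡ 51 (mod 317)
16^158 = 16^(128+16+8+4+2) ≡ 1 (mod 317).
Result is 1, so (16/317) = 1.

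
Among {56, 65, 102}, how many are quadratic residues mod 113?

2

(56/113) = +1 → QR.
(65/113) = -1 → non-residue.
(102/113) = +1 → QR.
Total quadratic residues among the 3: 2.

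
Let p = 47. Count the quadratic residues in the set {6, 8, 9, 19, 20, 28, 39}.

(6/47) = +1 → QR.
(8/47) = +1 → QR.
(9/47) = +1 → QR.
(19/47) = -1 → non-residue.
(20/47) = -1 → non-residue.
(28/47) = +1 → QR.
(39/47) = -1 → non-residue.
Total quadratic residues among the 7: 4.

4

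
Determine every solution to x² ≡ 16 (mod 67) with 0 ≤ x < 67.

Since 67 ≡ 3 (mod 4), a square root of 16 is 16^((67+1)/4) = 16^17 mod 67.
Repeated squaring: 16^2≡55, 16^4≡10, 16^8≡33, 16^16≡17 (mod 67).
16^17 = 16^(16+1) ≡ 4 (mod 67).
Check: 4² = 16 ≡ 16 (mod 67). The two roots are 4 and 63.

4, 63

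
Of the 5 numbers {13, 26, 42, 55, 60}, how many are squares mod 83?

(13/83) = -1 → non-residue.
(26/83) = +1 → QR.
(42/83) = -1 → non-residue.
(55/83) = -1 → non-residue.
(60/83) = -1 → non-residue.
Total quadratic residues among the 5: 1.

1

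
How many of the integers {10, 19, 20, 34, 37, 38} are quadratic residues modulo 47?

2

(10/47) = -1 → non-residue.
(19/47) = -1 → non-residue.
(20/47) = -1 → non-residue.
(34/47) = +1 → QR.
(37/47) = +1 → QR.
(38/47) = -1 → non-residue.
Total quadratic residues among the 6: 2.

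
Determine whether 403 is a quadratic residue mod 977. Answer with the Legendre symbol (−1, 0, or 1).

Reciprocity: 403 ≡ 3 and 977 ≡ 1 (mod 4), so (403/977) = +(977/403).
Reduce top mod 403: now compute (171/403).
Reciprocity: 171 ≡ 3 and 403 ≡ 3 (mod 4), so (171/403) = −(403/171).
Reduce top mod 171: now compute (61/171).
Reciprocity: 61 ≡ 1 and 171 ≡ 3 (mod 4), so (61/171) = +(171/61).
Reduce top mod 61: now compute (49/61).
Reciprocity: 49 ≡ 1 and 61 ≡ 1 (mod 4), so (49/61) = +(61/49).
Reduce top mod 49: now compute (12/49).
Pull out 2^2: since 49 ≡ 1 (mod 8), (2/49) = +1, so (2/49)^2 = +1.
Reciprocity: 3 ≡ 3 and 49 ≡ 1 (mod 4), so (3/49) = +(49/3).
Reduce top mod 3: now compute (1/3).
Reached (1/3) = 1. Collecting the sign flips along the way, the symbol is -1.

-1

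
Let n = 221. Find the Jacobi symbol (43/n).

Reciprocity: 43 ≡ 3 and 221 ≡ 1 (mod 4), so (43/221) = +(221/43).
Reduce top mod 43: now compute (6/43).
Pull out 2: since 43 ≡ 3 (mod 8), (2/43) = -1.
Reciprocity: 3 ≡ 3 and 43 ≡ 3 (mod 4), so (3/43) = −(43/3).
Reduce top mod 3: now compute (1/3).
Reached (1/3) = 1. Collecting the sign flips along the way, the symbol is +1.

1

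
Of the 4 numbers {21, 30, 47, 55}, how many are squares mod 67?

(21/67) = +1 → QR.
(30/67) = -1 → non-residue.
(47/67) = +1 → QR.
(55/67) = +1 → QR.
Total quadratic residues among the 4: 3.

3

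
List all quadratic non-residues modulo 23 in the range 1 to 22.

Square k = 1,…,11 (k and 23−k give the same square):
1²=1, 2²=4, 3²=9, 4²=16, 5²≡2, 6²≡13, 7²≡3, 8²≡18, 9²≡12, 10²≡8, 11²≡6 (mod 23).
The residues are {1, 2, 3, 4, 6, 8, 9, 12, 13, 16, 18}; the non-residues are the remaining 11 nonzero classes.

5,7,10,11,14,15,17,19,20,21,22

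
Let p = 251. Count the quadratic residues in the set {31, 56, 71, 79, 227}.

3

(31/251) = +1 → QR.
(56/251) = -1 → non-residue.
(71/251) = -1 → non-residue.
(79/251) = +1 → QR.
(227/251) = +1 → QR.
Total quadratic residues among the 5: 3.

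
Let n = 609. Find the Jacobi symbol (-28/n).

0

First reduce: -28 ≡ 581 (mod 609).
Reciprocity: 581 ≡ 1 and 609 ≡ 1 (mod 4), so (581/609) = +(609/581).
Reduce top mod 581: now compute (28/581).
Pull out 2^2: since 581 ≡ 5 (mod 8), (2/581) = -1, so (2/581)^2 = +1.
Reciprocity: 7 ≡ 3 and 581 ≡ 1 (mod 4), so (7/581) = +(581/7).
Reduce top mod 7: now compute (0/7).
Top reduces to 0: gcd > 1, so the symbol is 0.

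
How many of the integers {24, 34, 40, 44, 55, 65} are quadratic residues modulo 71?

2

(24/71) = +1 → QR.
(34/71) = -1 → non-residue.
(40/71) = +1 → QR.
(44/71) = -1 → non-residue.
(55/71) = -1 → non-residue.
(65/71) = -1 → non-residue.
Total quadratic residues among the 6: 2.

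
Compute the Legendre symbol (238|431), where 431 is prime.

Pull out 2: since 431 ≡ 7 (mod 8), (2/431) = +1.
Reciprocity: 119 ≡ 3 and 431 ≡ 3 (mod 4), so (119/431) = −(431/119).
Reduce top mod 119: now compute (74/119).
Pull out 2: since 119 ≡ 7 (mod 8), (2/119) = +1.
Reciprocity: 37 ≡ 1 and 119 ≡ 3 (mod 4), so (37/119) = +(119/37).
Reduce top mod 37: now compute (8/37).
Pull out 2^3: since 37 ≡ 5 (mod 8), (2/37) = -1, so (2/37)^3 = -1.
Reached (1/37) = 1. Collecting the sign flips along the way, the symbol is +1.

1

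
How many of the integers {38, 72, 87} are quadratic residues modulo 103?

2

(38/103) = +1 → QR.
(72/103) = +1 → QR.
(87/103) = -1 → non-residue.
Total quadratic residues among the 3: 2.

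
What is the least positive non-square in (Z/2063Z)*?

5

(2/2063) = +1, so 2 is a residue.
(3/2063) = +1, so 3 is a residue.
(4/2063) = +1, so 4 is a residue.
(5/2063) = −1, so 5 is the smallest positive non-residue mod 2063.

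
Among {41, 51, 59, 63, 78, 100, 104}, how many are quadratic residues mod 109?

4

(41/109) = -1 → non-residue.
(51/109) = -1 → non-residue.
(59/109) = -1 → non-residue.
(63/109) = +1 → QR.
(78/109) = +1 → QR.
(100/109) = +1 → QR.
(104/109) = +1 → QR.
Total quadratic residues among the 7: 4.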